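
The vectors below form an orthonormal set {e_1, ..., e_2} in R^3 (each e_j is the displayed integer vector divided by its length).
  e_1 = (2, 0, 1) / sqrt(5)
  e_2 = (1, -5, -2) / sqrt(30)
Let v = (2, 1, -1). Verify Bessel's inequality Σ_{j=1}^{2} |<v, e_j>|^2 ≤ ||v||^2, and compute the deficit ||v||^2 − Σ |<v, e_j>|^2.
Σ |<v, e_j>|^2 = 11/6; ||v||^2 = 6; deficit = 25/6

Write each e_j = u_j / sqrt(<u_j, u_j>) where u_j is the displayed integer vector. Then <v, e_j> = <v, u_j> / sqrt(<u_j, u_j>), so |<v, e_j>|^2 = <v, u_j>^2 / <u_j, u_j>.
Coefficients: <v, e_1> = 3/sqrt(5), <v, e_2> = -1/sqrt(30).
Square and sum: Σ |<v, e_j>|^2 = 11/6.
Compute ||v||^2 = v·v = 6.
Deficit = 6 − 11/6 = 25/6 ≥ 0, confirming Bessel's inequality. (The deficit equals ||v − Σ <v,e_j> e_j||^2, the squared distance from v to span{e_j}.)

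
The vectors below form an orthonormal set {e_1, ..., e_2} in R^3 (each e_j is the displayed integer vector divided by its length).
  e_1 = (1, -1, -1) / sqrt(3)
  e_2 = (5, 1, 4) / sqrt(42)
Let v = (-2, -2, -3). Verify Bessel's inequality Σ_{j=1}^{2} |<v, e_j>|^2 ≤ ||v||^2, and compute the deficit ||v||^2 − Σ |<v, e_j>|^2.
Σ |<v, e_j>|^2 = 117/7; ||v||^2 = 17; deficit = 2/7

Write each e_j = u_j / sqrt(<u_j, u_j>) where u_j is the displayed integer vector. Then <v, e_j> = <v, u_j> / sqrt(<u_j, u_j>), so |<v, e_j>|^2 = <v, u_j>^2 / <u_j, u_j>.
Coefficients: <v, e_1> = 3/sqrt(3), <v, e_2> = -24/sqrt(42).
Square and sum: Σ |<v, e_j>|^2 = 117/7.
Compute ||v||^2 = v·v = 17.
Deficit = 17 − 117/7 = 2/7 ≥ 0, confirming Bessel's inequality. (The deficit equals ||v − Σ <v,e_j> e_j||^2, the squared distance from v to span{e_j}.)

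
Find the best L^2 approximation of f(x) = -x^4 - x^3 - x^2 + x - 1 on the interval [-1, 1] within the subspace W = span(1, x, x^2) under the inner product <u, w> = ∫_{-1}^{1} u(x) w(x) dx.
g(x) = -13*x^2/7 + 2*x/5 - 32/35

The best approximation g ∈ W is the orthogonal projection of f onto W. Writing g = a_0 + a_1 x + a_2 x^2, the coefficients solve the normal equations G · a = b where
  G_{ij} = <φ_i, φ_j> and b_i = <f, φ_i>, with φ_0 = 1, φ_1 = x, φ_2 = x^2.
G =
  [2, 0, 2/3]
  [0, 2/3, 0]
  [2/3, 0, 2/5],
b = (-46/15, 4/15, -142/105).
Solving gives a_0 = -32/35, a_1 = 2/5, a_2 = -13/7, so
  g(x) = -13*x^2/7 + 2*x/5 - 32/35.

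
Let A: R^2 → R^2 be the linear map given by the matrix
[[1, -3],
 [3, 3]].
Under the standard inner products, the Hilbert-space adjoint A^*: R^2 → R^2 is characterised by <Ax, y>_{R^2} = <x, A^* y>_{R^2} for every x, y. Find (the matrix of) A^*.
A^* = A^T =
[[1, 3],
 [-3, 3]]

For real matrices with standard dot products, the defining identity <Ax, y> = <x, A^* y> gives (Ax)^T y = x^T (A^*) y, i.e. x^T A^T y = x^T (A^*) y. Since this holds for all x, y, we must have A^* = A^T. Therefore
A^* =
[[1, 3],
 [-3, 3]].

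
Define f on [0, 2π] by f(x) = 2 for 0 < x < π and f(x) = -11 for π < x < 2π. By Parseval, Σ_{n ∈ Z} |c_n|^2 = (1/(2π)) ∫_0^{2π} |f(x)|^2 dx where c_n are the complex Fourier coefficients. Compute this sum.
Σ |c_n|^2 = 125/2

Parseval equates the L^2 energy of f (normalised by 1/(2π)) with the ℓ^2 sum of its Fourier coefficients: (1/(2π)) ∫_0^{2π} |f|^2 = Σ |c_n|^2.
Compute the left side: (1/(2π)) [∫_0^π 2^2 dx + ∫_π^{2π} (-11)^2 dx] = (1/(2π)) · (4π + 121π) = (4 + 121)/2 = 125/2.
So Σ_{n ∈ Z} |c_n|^2 = 125/2.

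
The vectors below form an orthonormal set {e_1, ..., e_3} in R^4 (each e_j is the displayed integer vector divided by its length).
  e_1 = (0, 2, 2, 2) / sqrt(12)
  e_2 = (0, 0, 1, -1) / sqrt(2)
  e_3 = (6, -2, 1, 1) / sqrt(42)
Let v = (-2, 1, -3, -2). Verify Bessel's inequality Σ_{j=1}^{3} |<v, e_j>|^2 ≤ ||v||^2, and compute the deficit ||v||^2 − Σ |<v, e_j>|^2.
Σ |<v, e_j>|^2 = 101/7; ||v||^2 = 18; deficit = 25/7

Write each e_j = u_j / sqrt(<u_j, u_j>) where u_j is the displayed integer vector. Then <v, e_j> = <v, u_j> / sqrt(<u_j, u_j>), so |<v, e_j>|^2 = <v, u_j>^2 / <u_j, u_j>.
Coefficients: <v, e_1> = -8/sqrt(12), <v, e_2> = -1/sqrt(2), <v, e_3> = -19/sqrt(42).
Square and sum: Σ |<v, e_j>|^2 = 101/7.
Compute ||v||^2 = v·v = 18.
Deficit = 18 − 101/7 = 25/7 ≥ 0, confirming Bessel's inequality. (The deficit equals ||v − Σ <v,e_j> e_j||^2, the squared distance from v to span{e_j}.)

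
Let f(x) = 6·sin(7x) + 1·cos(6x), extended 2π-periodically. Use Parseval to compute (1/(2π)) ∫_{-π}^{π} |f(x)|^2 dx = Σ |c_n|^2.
Σ |c_n|^2 = 37/2

Expand |f|^2 and use orthogonality of {sin(nx), cos(mx)} on [-π, π]:
  ∫_{-π}^{π} sin(nx)^2 dx = π, ∫ cos(mx)^2 dx = π, and cross terms integrate to 0.
So ∫_{-π}^{π} f(x)^2 dx = 6^2 · π + 1^2 · π = (36 + 1)π.
Divide by 2π: (36 + 1)/2 = 37/2.
By Parseval, this equals Σ |c_n|^2.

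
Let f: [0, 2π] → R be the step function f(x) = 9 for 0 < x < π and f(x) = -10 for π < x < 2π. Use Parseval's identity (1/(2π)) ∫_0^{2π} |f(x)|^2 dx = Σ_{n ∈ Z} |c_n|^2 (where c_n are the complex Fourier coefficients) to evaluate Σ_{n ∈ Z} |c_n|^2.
Σ |c_n|^2 = 181/2

Parseval equates the L^2 energy of f (normalised by 1/(2π)) with the ℓ^2 sum of its Fourier coefficients: (1/(2π)) ∫_0^{2π} |f|^2 = Σ |c_n|^2.
Compute the left side: (1/(2π)) [∫_0^π 9^2 dx + ∫_π^{2π} (-10)^2 dx] = (1/(2π)) · (81π + 100π) = (81 + 100)/2 = 181/2.
So Σ_{n ∈ Z} |c_n|^2 = 181/2.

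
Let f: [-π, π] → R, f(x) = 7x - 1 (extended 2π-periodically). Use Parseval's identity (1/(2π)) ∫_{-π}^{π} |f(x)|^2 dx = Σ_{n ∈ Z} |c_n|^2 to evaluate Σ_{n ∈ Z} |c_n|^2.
Σ |c_n|^2 = 49π^2/3 + 1

Expand and integrate term by term over [-π, π]:
  ∫ (7x)^2 dx = 49·(2π^3/3); ∫ 2·7·(-1)·x dx = 0 (odd integrand); ∫ (-1)^2 dx = 1·2π.
So (1/(2π)) ∫_{-π}^{π} (7x - 1)^2 dx = 49π^2/3 + 1 = 49π^2/3 + 1.
Parseval ⇒ Σ |c_n|^2 = 49π^2/3 + 1.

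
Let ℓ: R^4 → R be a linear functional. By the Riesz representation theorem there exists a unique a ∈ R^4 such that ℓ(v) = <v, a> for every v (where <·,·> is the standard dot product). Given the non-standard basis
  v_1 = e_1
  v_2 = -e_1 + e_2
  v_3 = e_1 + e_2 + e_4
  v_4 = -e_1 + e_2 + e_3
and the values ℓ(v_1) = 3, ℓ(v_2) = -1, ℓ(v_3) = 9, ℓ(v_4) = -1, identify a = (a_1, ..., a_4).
a = (3, 2, 0, 4)

Write a = (a_1, ..., a_4) in the standard basis. For each basis vector v_i, ℓ(v_i) = <v_i, a> is a linear equation in the a_j's. Collect the n equations into a matrix system V a = ℓ, where row i of V is v_i (expressed in the standard basis). Since V is invertible (lower-triangular with 1s on the diagonal, up to permutation), solve by back-substitution:
  V =
[[1, 0, 0, 0],
 [-1, 1, 0, 0],
 [1, 1, 0, 1],
 [-1, 1, 1, 0]]
  V a = (3, -1, 9, -1)
Solving gives a = (3, 2, 0, 4).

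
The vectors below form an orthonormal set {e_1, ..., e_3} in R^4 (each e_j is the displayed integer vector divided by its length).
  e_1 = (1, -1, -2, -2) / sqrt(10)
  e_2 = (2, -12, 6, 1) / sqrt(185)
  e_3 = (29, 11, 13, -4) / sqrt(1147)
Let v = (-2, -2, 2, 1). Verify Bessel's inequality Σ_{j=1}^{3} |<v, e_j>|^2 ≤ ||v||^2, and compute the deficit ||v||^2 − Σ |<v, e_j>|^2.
Σ |<v, e_j>|^2 = 385/31; ||v||^2 = 13; deficit = 18/31

Write each e_j = u_j / sqrt(<u_j, u_j>) where u_j is the displayed integer vector. Then <v, e_j> = <v, u_j> / sqrt(<u_j, u_j>), so |<v, e_j>|^2 = <v, u_j>^2 / <u_j, u_j>.
Coefficients: <v, e_1> = -6/sqrt(10), <v, e_2> = 33/sqrt(185), <v, e_3> = -58/sqrt(1147).
Square and sum: Σ |<v, e_j>|^2 = 385/31.
Compute ||v||^2 = v·v = 13.
Deficit = 13 − 385/31 = 18/31 ≥ 0, confirming Bessel's inequality. (The deficit equals ||v − Σ <v,e_j> e_j||^2, the squared distance from v to span{e_j}.)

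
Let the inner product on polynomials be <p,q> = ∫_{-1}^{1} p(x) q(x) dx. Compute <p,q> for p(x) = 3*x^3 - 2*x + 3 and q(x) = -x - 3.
<p,q> = -268/15

Expand the product: p(x)·q(x) = -3*x^4 - 9*x^3 + 2*x^2 + 3*x - 9.
∫_{-1}^{1} of each monomial x^k gives [2/(k+1) if k even, 0 if k odd]. Integrating term-by-term (or equivalently evaluating the antiderivative F(x) = -3*x^5/5 - 9*x^4/4 + 2*x^3/3 + 3*x^2/2 - 9*x at the endpoints):
  F(1) − F(−1) = -581/60 − (491/60) = -268/15.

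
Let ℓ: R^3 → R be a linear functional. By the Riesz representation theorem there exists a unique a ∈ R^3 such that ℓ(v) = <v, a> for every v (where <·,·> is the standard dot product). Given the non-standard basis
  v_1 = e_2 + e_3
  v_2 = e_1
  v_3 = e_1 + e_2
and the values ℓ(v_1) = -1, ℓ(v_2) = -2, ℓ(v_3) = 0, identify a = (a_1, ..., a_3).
a = (-2, 2, -3)

Write a = (a_1, ..., a_3) in the standard basis. For each basis vector v_i, ℓ(v_i) = <v_i, a> is a linear equation in the a_j's. Collect the n equations into a matrix system V a = ℓ, where row i of V is v_i (expressed in the standard basis). Since V is invertible (lower-triangular with 1s on the diagonal, up to permutation), solve by back-substitution:
  V =
[[0, 1, 1],
 [1, 0, 0],
 [1, 1, 0]]
  V a = (-1, -2, 0)
Solving gives a = (-2, 2, -3).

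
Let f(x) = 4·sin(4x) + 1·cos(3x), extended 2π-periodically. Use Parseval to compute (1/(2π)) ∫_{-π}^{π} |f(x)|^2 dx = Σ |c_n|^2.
Σ |c_n|^2 = 17/2

Expand |f|^2 and use orthogonality of {sin(nx), cos(mx)} on [-π, π]:
  ∫_{-π}^{π} sin(nx)^2 dx = π, ∫ cos(mx)^2 dx = π, and cross terms integrate to 0.
So ∫_{-π}^{π} f(x)^2 dx = 4^2 · π + 1^2 · π = (16 + 1)π.
Divide by 2π: (16 + 1)/2 = 17/2.
By Parseval, this equals Σ |c_n|^2.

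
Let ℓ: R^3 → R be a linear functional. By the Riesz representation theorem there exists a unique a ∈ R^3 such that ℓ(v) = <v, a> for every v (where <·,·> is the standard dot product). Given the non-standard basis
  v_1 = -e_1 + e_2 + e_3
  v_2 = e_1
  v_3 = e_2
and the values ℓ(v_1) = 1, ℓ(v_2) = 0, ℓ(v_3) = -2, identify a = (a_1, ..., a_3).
a = (0, -2, 3)

Write a = (a_1, ..., a_3) in the standard basis. For each basis vector v_i, ℓ(v_i) = <v_i, a> is a linear equation in the a_j's. Collect the n equations into a matrix system V a = ℓ, where row i of V is v_i (expressed in the standard basis). Since V is invertible (lower-triangular with 1s on the diagonal, up to permutation), solve by back-substitution:
  V =
[[-1, 1, 1],
 [1, 0, 0],
 [0, 1, 0]]
  V a = (1, 0, -2)
Solving gives a = (0, -2, 3).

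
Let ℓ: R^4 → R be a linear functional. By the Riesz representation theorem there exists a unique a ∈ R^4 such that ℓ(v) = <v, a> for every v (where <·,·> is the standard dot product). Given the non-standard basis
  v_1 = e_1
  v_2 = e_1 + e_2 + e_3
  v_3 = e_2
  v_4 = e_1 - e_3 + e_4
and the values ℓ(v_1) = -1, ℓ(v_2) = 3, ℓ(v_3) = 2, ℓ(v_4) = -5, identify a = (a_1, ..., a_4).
a = (-1, 2, 2, -2)

Write a = (a_1, ..., a_4) in the standard basis. For each basis vector v_i, ℓ(v_i) = <v_i, a> is a linear equation in the a_j's. Collect the n equations into a matrix system V a = ℓ, where row i of V is v_i (expressed in the standard basis). Since V is invertible (lower-triangular with 1s on the diagonal, up to permutation), solve by back-substitution:
  V =
[[1, 0, 0, 0],
 [1, 1, 1, 0],
 [0, 1, 0, 0],
 [1, 0, -1, 1]]
  V a = (-1, 3, 2, -5)
Solving gives a = (-1, 2, 2, -2).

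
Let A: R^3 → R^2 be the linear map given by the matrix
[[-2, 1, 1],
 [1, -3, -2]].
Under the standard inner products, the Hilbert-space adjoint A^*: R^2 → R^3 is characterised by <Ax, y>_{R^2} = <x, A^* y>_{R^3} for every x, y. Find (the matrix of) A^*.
A^* = A^T =
[[-2, 1],
 [1, -3],
 [1, -2]]

For real matrices with standard dot products, the defining identity <Ax, y> = <x, A^* y> gives (Ax)^T y = x^T (A^*) y, i.e. x^T A^T y = x^T (A^*) y. Since this holds for all x, y, we must have A^* = A^T. Therefore
A^* =
[[-2, 1],
 [1, -3],
 [1, -2]].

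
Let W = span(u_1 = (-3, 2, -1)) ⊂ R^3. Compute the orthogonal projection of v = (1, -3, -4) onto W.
proj_W(v) = (15/14, -5/7, 5/14)

Set up U = [u_1 | ... | u_1] ∈ R^(3×1). The projector onto W = col(U) is P = U (U^T U)^(-1) U^T.
Compute U^T U =
  [14],
and U^T v = (-5).
Solve U^T U · c = U^T v for the coefficients: c = (-5/14). The projection is proj_W(v) = U c.
Check: (v - proj_W(v)) · u_1 = 0  (should be 0).
Result: proj_W(v) = (15/14, -5/7, 5/14).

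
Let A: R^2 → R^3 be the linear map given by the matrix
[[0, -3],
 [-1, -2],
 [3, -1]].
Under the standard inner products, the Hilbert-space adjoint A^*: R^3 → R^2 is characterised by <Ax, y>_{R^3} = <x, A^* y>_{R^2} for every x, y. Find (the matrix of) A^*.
A^* = A^T =
[[0, -1, 3],
 [-3, -2, -1]]

For real matrices with standard dot products, the defining identity <Ax, y> = <x, A^* y> gives (Ax)^T y = x^T (A^*) y, i.e. x^T A^T y = x^T (A^*) y. Since this holds for all x, y, we must have A^* = A^T. Therefore
A^* =
[[0, -1, 3],
 [-3, -2, -1]].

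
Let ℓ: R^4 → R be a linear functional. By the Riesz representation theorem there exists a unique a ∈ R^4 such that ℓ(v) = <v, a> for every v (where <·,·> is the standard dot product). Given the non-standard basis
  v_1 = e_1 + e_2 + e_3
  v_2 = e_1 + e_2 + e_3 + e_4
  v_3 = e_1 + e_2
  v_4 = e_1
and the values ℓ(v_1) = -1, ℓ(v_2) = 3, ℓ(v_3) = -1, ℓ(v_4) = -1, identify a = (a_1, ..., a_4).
a = (-1, 0, 0, 4)

Write a = (a_1, ..., a_4) in the standard basis. For each basis vector v_i, ℓ(v_i) = <v_i, a> is a linear equation in the a_j's. Collect the n equations into a matrix system V a = ℓ, where row i of V is v_i (expressed in the standard basis). Since V is invertible (lower-triangular with 1s on the diagonal, up to permutation), solve by back-substitution:
  V =
[[1, 1, 1, 0],
 [1, 1, 1, 1],
 [1, 1, 0, 0],
 [1, 0, 0, 0]]
  V a = (-1, 3, -1, -1)
Solving gives a = (-1, 0, 0, 4).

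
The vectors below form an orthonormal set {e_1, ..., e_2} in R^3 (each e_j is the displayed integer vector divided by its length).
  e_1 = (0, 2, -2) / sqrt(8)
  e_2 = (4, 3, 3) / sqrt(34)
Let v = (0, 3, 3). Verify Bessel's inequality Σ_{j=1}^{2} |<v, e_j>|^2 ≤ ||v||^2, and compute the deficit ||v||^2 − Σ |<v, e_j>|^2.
Σ |<v, e_j>|^2 = 162/17; ||v||^2 = 18; deficit = 144/17

Write each e_j = u_j / sqrt(<u_j, u_j>) where u_j is the displayed integer vector. Then <v, e_j> = <v, u_j> / sqrt(<u_j, u_j>), so |<v, e_j>|^2 = <v, u_j>^2 / <u_j, u_j>.
Coefficients: <v, e_1> = 0/sqrt(8), <v, e_2> = 18/sqrt(34).
Square and sum: Σ |<v, e_j>|^2 = 162/17.
Compute ||v||^2 = v·v = 18.
Deficit = 18 − 162/17 = 144/17 ≥ 0, confirming Bessel's inequality. (The deficit equals ||v − Σ <v,e_j> e_j||^2, the squared distance from v to span{e_j}.)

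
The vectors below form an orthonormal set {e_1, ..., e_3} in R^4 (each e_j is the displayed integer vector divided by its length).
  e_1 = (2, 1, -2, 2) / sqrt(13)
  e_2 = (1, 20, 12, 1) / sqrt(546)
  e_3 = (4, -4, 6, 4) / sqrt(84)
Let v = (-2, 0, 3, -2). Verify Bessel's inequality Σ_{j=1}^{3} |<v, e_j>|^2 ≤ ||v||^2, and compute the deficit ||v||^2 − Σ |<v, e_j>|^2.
Σ |<v, e_j>|^2 = 17; ||v||^2 = 17; deficit = 0

Write each e_j = u_j / sqrt(<u_j, u_j>) where u_j is the displayed integer vector. Then <v, e_j> = <v, u_j> / sqrt(<u_j, u_j>), so |<v, e_j>|^2 = <v, u_j>^2 / <u_j, u_j>.
Coefficients: <v, e_1> = -14/sqrt(13), <v, e_2> = 32/sqrt(546), <v, e_3> = 2/sqrt(84).
Square and sum: Σ |<v, e_j>|^2 = 17.
Compute ||v||^2 = v·v = 17.
Deficit = 17 − 17 = 0 ≥ 0, confirming Bessel's inequality. (The deficit equals ||v − Σ <v,e_j> e_j||^2, the squared distance from v to span{e_j}.)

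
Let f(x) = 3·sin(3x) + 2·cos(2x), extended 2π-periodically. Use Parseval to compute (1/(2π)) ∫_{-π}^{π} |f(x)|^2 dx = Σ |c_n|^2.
Σ |c_n|^2 = 13/2

Expand |f|^2 and use orthogonality of {sin(nx), cos(mx)} on [-π, π]:
  ∫_{-π}^{π} sin(nx)^2 dx = π, ∫ cos(mx)^2 dx = π, and cross terms integrate to 0.
So ∫_{-π}^{π} f(x)^2 dx = 3^2 · π + 2^2 · π = (9 + 4)π.
Divide by 2π: (9 + 4)/2 = 13/2.
By Parseval, this equals Σ |c_n|^2.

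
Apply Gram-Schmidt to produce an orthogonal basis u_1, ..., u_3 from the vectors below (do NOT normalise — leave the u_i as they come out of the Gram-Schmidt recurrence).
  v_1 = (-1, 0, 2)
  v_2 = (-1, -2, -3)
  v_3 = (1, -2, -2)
Orthogonal basis:
  u_1 = (-1, 0, 2)
  u_2 = (-2, -2, -1)
  u_3 = (8/9, -10/9, 4/9)

Apply the Gram-Schmidt recurrence
  u_1 = v_1
  u_i = v_i − Σ_{j<i} ((v_i · u_j) / (u_j · u_j)) · u_j.

Step by step this gives:
  u_1 = (-1, 0, 2)
  u_2 = (-2, -2, -1)
  u_3 = (8/9, -10/9, 4/9)

Orthogonality check:
  u_2 · u_1 = 0 (should be 0)
  u_3 · u_1 = 0 (should be 0)
  u_3 · u_2 = 0 (should be 0)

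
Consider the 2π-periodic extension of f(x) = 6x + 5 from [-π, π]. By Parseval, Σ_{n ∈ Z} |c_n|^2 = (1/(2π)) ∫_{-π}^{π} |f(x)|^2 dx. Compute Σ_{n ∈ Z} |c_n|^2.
Σ |c_n|^2 = 12π^2 + 25

Expand and integrate term by term over [-π, π]:
  ∫ (6x)^2 dx = 36·(2π^3/3); ∫ 2·6·(5)·x dx = 0 (odd integrand); ∫ 5^2 dx = 25·2π.
So (1/(2π)) ∫_{-π}^{π} (6x + 5)^2 dx = 36π^2/3 + 25 = 12π^2 + 25.
Parseval ⇒ Σ |c_n|^2 = 12π^2 + 25.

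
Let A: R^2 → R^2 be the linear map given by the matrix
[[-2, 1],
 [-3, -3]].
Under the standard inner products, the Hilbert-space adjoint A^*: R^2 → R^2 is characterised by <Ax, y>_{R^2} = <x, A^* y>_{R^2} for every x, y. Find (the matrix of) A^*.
A^* = A^T =
[[-2, -3],
 [1, -3]]

For real matrices with standard dot products, the defining identity <Ax, y> = <x, A^* y> gives (Ax)^T y = x^T (A^*) y, i.e. x^T A^T y = x^T (A^*) y. Since this holds for all x, y, we must have A^* = A^T. Therefore
A^* =
[[-2, -3],
 [1, -3]].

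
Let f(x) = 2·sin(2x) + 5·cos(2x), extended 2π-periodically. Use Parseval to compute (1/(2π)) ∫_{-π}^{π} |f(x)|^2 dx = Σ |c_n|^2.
Σ |c_n|^2 = 29/2

Expand |f|^2 and use orthogonality of {sin(nx), cos(mx)} on [-π, π]:
  ∫_{-π}^{π} sin(nx)^2 dx = π, ∫ cos(mx)^2 dx = π, and cross terms integrate to 0.
So ∫_{-π}^{π} f(x)^2 dx = 2^2 · π + 5^2 · π = (4 + 25)π.
Divide by 2π: (4 + 25)/2 = 29/2.
By Parseval, this equals Σ |c_n|^2.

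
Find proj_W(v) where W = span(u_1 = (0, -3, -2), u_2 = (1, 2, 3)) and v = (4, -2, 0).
proj_W(v) = (36/19, -54/19, 24/19)

Set up U = [u_1 | ... | u_2] ∈ R^(3×2). The projector onto W = col(U) is P = U (U^T U)^(-1) U^T.
Compute U^T U =
  [13, -12]
  [-12, 14],
and U^T v = (6, 0).
Solve U^T U · c = U^T v for the coefficients: c = (42/19, 36/19). The projection is proj_W(v) = U c.
Check: (v - proj_W(v)) · u_1 = 0  (should be 0).
Check: (v - proj_W(v)) · u_2 = 0  (should be 0).
Result: proj_W(v) = (36/19, -54/19, 24/19).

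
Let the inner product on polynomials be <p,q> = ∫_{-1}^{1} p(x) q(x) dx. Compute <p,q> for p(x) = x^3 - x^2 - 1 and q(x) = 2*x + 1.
<p,q> = -28/15

Expand the product: p(x)·q(x) = 2*x^4 - x^3 - x^2 - 2*x - 1.
∫_{-1}^{1} of each monomial x^k gives [2/(k+1) if k even, 0 if k odd]. Integrating term-by-term (or equivalently evaluating the antiderivative F(x) = 2*x^5/5 - x^4/4 - x^3/3 - x^2 - x at the endpoints):
  F(1) − F(−1) = -131/60 − (-19/60) = -28/15.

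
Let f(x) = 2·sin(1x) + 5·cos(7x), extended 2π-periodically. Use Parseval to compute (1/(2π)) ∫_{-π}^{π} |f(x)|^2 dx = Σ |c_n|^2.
Σ |c_n|^2 = 29/2

Expand |f|^2 and use orthogonality of {sin(nx), cos(mx)} on [-π, π]:
  ∫_{-π}^{π} sin(nx)^2 dx = π, ∫ cos(mx)^2 dx = π, and cross terms integrate to 0.
So ∫_{-π}^{π} f(x)^2 dx = 2^2 · π + 5^2 · π = (4 + 25)π.
Divide by 2π: (4 + 25)/2 = 29/2.
By Parseval, this equals Σ |c_n|^2.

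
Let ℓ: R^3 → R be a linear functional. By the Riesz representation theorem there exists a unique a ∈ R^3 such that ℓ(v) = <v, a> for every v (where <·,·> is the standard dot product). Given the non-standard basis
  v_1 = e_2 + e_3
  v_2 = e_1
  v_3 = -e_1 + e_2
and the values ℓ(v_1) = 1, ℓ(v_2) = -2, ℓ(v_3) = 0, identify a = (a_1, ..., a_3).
a = (-2, -2, 3)

Write a = (a_1, ..., a_3) in the standard basis. For each basis vector v_i, ℓ(v_i) = <v_i, a> is a linear equation in the a_j's. Collect the n equations into a matrix system V a = ℓ, where row i of V is v_i (expressed in the standard basis). Since V is invertible (lower-triangular with 1s on the diagonal, up to permutation), solve by back-substitution:
  V =
[[0, 1, 1],
 [1, 0, 0],
 [-1, 1, 0]]
  V a = (1, -2, 0)
Solving gives a = (-2, -2, 3).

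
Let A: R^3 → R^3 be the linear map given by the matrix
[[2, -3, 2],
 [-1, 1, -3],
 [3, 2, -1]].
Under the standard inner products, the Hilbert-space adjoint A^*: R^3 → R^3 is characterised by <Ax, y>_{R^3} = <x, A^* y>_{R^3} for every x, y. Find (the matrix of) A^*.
A^* = A^T =
[[2, -1, 3],
 [-3, 1, 2],
 [2, -3, -1]]

For real matrices with standard dot products, the defining identity <Ax, y> = <x, A^* y> gives (Ax)^T y = x^T (A^*) y, i.e. x^T A^T y = x^T (A^*) y. Since this holds for all x, y, we must have A^* = A^T. Therefore
A^* =
[[2, -1, 3],
 [-3, 1, 2],
 [2, -3, -1]].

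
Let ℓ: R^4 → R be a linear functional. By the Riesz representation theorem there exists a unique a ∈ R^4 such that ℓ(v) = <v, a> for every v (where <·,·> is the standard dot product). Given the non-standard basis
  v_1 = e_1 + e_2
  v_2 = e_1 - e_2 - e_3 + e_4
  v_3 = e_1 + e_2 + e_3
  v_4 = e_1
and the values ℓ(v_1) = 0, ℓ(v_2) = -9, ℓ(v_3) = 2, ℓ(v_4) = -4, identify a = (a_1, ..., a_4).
a = (-4, 4, 2, 1)

Write a = (a_1, ..., a_4) in the standard basis. For each basis vector v_i, ℓ(v_i) = <v_i, a> is a linear equation in the a_j's. Collect the n equations into a matrix system V a = ℓ, where row i of V is v_i (expressed in the standard basis). Since V is invertible (lower-triangular with 1s on the diagonal, up to permutation), solve by back-substitution:
  V =
[[1, 1, 0, 0],
 [1, -1, -1, 1],
 [1, 1, 1, 0],
 [1, 0, 0, 0]]
  V a = (0, -9, 2, -4)
Solving gives a = (-4, 4, 2, 1).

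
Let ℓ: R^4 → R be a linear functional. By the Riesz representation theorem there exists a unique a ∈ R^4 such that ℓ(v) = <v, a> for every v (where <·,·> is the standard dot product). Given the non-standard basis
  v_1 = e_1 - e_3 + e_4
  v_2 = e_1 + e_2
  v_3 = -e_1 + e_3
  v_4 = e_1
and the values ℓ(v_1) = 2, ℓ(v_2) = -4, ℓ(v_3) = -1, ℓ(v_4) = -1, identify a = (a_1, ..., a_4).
a = (-1, -3, -2, 1)

Write a = (a_1, ..., a_4) in the standard basis. For each basis vector v_i, ℓ(v_i) = <v_i, a> is a linear equation in the a_j's. Collect the n equations into a matrix system V a = ℓ, where row i of V is v_i (expressed in the standard basis). Since V is invertible (lower-triangular with 1s on the diagonal, up to permutation), solve by back-substitution:
  V =
[[1, 0, -1, 1],
 [1, 1, 0, 0],
 [-1, 0, 1, 0],
 [1, 0, 0, 0]]
  V a = (2, -4, -1, -1)
Solving gives a = (-1, -3, -2, 1).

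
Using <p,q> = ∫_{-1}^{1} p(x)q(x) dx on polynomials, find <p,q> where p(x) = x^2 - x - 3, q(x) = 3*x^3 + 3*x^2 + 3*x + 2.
<p,q> = -56/3

Expand the product: p(x)·q(x) = 3*x^5 - 9*x^3 - 10*x^2 - 11*x - 6.
∫_{-1}^{1} of each monomial x^k gives [2/(k+1) if k even, 0 if k odd]. Integrating term-by-term (or equivalently evaluating the antiderivative F(x) = x^6/2 - 9*x^4/4 - 10*x^3/3 - 11*x^2/2 - 6*x at the endpoints):
  F(1) − F(−1) = -199/12 − (25/12) = -56/3.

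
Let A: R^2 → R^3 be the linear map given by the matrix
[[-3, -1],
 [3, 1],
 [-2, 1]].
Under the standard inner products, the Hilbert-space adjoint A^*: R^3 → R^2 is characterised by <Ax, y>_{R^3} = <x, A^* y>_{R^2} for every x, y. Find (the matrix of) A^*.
A^* = A^T =
[[-3, 3, -2],
 [-1, 1, 1]]

For real matrices with standard dot products, the defining identity <Ax, y> = <x, A^* y> gives (Ax)^T y = x^T (A^*) y, i.e. x^T A^T y = x^T (A^*) y. Since this holds for all x, y, we must have A^* = A^T. Therefore
A^* =
[[-3, 3, -2],
 [-1, 1, 1]].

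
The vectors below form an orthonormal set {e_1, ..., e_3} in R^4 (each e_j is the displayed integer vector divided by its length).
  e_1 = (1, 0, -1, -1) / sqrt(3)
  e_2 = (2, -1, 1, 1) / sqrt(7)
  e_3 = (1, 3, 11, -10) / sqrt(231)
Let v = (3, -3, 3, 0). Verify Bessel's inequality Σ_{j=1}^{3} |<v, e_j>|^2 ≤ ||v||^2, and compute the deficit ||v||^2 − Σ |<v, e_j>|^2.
Σ |<v, e_j>|^2 = 261/11; ||v||^2 = 27; deficit = 36/11

Write each e_j = u_j / sqrt(<u_j, u_j>) where u_j is the displayed integer vector. Then <v, e_j> = <v, u_j> / sqrt(<u_j, u_j>), so |<v, e_j>|^2 = <v, u_j>^2 / <u_j, u_j>.
Coefficients: <v, e_1> = 0/sqrt(3), <v, e_2> = 12/sqrt(7), <v, e_3> = 27/sqrt(231).
Square and sum: Σ |<v, e_j>|^2 = 261/11.
Compute ||v||^2 = v·v = 27.
Deficit = 27 − 261/11 = 36/11 ≥ 0, confirming Bessel's inequality. (The deficit equals ||v − Σ <v,e_j> e_j||^2, the squared distance from v to span{e_j}.)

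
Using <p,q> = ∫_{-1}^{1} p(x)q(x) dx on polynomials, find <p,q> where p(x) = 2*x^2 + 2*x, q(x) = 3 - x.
<p,q> = 8/3

Expand the product: p(x)·q(x) = -2*x^3 + 4*x^2 + 6*x.
∫_{-1}^{1} of each monomial x^k gives [2/(k+1) if k even, 0 if k odd]. Integrating term-by-term (or equivalently evaluating the antiderivative F(x) = -x^4/2 + 4*x^3/3 + 3*x^2 at the endpoints):
  F(1) − F(−1) = 23/6 − (7/6) = 8/3.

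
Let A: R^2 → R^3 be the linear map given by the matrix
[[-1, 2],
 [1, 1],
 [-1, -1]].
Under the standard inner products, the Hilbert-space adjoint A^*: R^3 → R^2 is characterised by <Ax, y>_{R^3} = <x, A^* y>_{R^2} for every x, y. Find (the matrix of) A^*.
A^* = A^T =
[[-1, 1, -1],
 [2, 1, -1]]

For real matrices with standard dot products, the defining identity <Ax, y> = <x, A^* y> gives (Ax)^T y = x^T (A^*) y, i.e. x^T A^T y = x^T (A^*) y. Since this holds for all x, y, we must have A^* = A^T. Therefore
A^* =
[[-1, 1, -1],
 [2, 1, -1]].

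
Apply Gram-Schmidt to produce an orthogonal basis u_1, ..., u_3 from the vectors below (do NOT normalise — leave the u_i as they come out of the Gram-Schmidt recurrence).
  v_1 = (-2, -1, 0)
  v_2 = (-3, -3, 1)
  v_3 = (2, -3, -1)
Orthogonal basis:
  u_1 = (-2, -1, 0)
  u_2 = (3/5, -6/5, 1)
  u_3 = (11/14, -11/7, -33/14)

Apply the Gram-Schmidt recurrence
  u_1 = v_1
  u_i = v_i − Σ_{j<i} ((v_i · u_j) / (u_j · u_j)) · u_j.

Step by step this gives:
  u_1 = (-2, -1, 0)
  u_2 = (3/5, -6/5, 1)
  u_3 = (11/14, -11/7, -33/14)

Orthogonality check:
  u_2 · u_1 = 0 (should be 0)
  u_3 · u_1 = 0 (should be 0)
  u_3 · u_2 = 0 (should be 0)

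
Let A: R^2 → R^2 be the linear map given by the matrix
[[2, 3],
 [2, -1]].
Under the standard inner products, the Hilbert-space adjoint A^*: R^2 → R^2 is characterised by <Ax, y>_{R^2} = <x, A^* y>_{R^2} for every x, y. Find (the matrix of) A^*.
A^* = A^T =
[[2, 2],
 [3, -1]]

For real matrices with standard dot products, the defining identity <Ax, y> = <x, A^* y> gives (Ax)^T y = x^T (A^*) y, i.e. x^T A^T y = x^T (A^*) y. Since this holds for all x, y, we must have A^* = A^T. Therefore
A^* =
[[2, 2],
 [3, -1]].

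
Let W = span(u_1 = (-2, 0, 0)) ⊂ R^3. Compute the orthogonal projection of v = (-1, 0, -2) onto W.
proj_W(v) = (-1, 0, 0)

Set up U = [u_1 | ... | u_1] ∈ R^(3×1). The projector onto W = col(U) is P = U (U^T U)^(-1) U^T.
Compute U^T U =
  [4],
and U^T v = (2).
Solve U^T U · c = U^T v for the coefficients: c = (1/2). The projection is proj_W(v) = U c.
Check: (v - proj_W(v)) · u_1 = 0  (should be 0).
Result: proj_W(v) = (-1, 0, 0).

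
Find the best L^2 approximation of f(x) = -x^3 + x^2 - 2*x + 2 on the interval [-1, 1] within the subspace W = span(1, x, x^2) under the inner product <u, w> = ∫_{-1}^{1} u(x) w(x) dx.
g(x) = x^2 - 13*x/5 + 2

The best approximation g ∈ W is the orthogonal projection of f onto W. Writing g = a_0 + a_1 x + a_2 x^2, the coefficients solve the normal equations G · a = b where
  G_{ij} = <φ_i, φ_j> and b_i = <f, φ_i>, with φ_0 = 1, φ_1 = x, φ_2 = x^2.
G =
  [2, 0, 2/3]
  [0, 2/3, 0]
  [2/3, 0, 2/5],
b = (14/3, -26/15, 26/15).
Solving gives a_0 = 2, a_1 = -13/5, a_2 = 1, so
  g(x) = x^2 - 13*x/5 + 2.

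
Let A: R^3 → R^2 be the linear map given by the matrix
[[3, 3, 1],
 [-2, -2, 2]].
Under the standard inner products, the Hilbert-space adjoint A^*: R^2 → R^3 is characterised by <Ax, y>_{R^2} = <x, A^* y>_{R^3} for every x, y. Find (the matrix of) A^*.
A^* = A^T =
[[3, -2],
 [3, -2],
 [1, 2]]

For real matrices with standard dot products, the defining identity <Ax, y> = <x, A^* y> gives (Ax)^T y = x^T (A^*) y, i.e. x^T A^T y = x^T (A^*) y. Since this holds for all x, y, we must have A^* = A^T. Therefore
A^* =
[[3, -2],
 [3, -2],
 [1, 2]].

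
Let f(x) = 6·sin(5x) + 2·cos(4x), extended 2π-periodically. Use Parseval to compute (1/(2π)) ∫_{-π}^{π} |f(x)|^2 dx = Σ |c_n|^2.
Σ |c_n|^2 = 20

Expand |f|^2 and use orthogonality of {sin(nx), cos(mx)} on [-π, π]:
  ∫_{-π}^{π} sin(nx)^2 dx = π, ∫ cos(mx)^2 dx = π, and cross terms integrate to 0.
So ∫_{-π}^{π} f(x)^2 dx = 6^2 · π + 2^2 · π = (36 + 4)π.
Divide by 2π: (36 + 4)/2 = 20.
By Parseval, this equals Σ |c_n|^2.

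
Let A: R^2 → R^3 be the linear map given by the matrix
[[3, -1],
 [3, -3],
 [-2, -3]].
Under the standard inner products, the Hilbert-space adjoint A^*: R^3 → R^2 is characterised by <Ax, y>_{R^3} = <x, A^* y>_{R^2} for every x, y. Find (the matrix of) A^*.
A^* = A^T =
[[3, 3, -2],
 [-1, -3, -3]]

For real matrices with standard dot products, the defining identity <Ax, y> = <x, A^* y> gives (Ax)^T y = x^T (A^*) y, i.e. x^T A^T y = x^T (A^*) y. Since this holds for all x, y, we must have A^* = A^T. Therefore
A^* =
[[3, 3, -2],
 [-1, -3, -3]].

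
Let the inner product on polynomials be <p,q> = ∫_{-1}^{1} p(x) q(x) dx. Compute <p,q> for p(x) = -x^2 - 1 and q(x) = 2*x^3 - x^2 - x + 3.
<p,q> = -104/15

Expand the product: p(x)·q(x) = -2*x^5 + x^4 - x^3 - 2*x^2 + x - 3.
∫_{-1}^{1} of each monomial x^k gives [2/(k+1) if k even, 0 if k odd]. Integrating term-by-term (or equivalently evaluating the antiderivative F(x) = -x^6/3 + x^5/5 - x^4/4 - 2*x^3/3 + x^2/2 - 3*x at the endpoints):
  F(1) − F(−1) = -71/20 − (203/60) = -104/15.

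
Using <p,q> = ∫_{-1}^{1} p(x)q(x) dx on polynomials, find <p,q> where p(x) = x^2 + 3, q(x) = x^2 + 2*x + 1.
<p,q> = 136/15

Expand the product: p(x)·q(x) = x^4 + 2*x^3 + 4*x^2 + 6*x + 3.
∫_{-1}^{1} of each monomial x^k gives [2/(k+1) if k even, 0 if k odd]. Integrating term-by-term (or equivalently evaluating the antiderivative F(x) = x^5/5 + x^4/2 + 4*x^3/3 + 3*x^2 + 3*x at the endpoints):
  F(1) − F(−1) = 241/30 − (-31/30) = 136/15.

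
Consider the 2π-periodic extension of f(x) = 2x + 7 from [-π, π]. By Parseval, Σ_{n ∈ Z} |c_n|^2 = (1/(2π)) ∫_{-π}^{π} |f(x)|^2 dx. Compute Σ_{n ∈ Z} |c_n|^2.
Σ |c_n|^2 = 4π^2/3 + 49

Expand and integrate term by term over [-π, π]:
  ∫ (2x)^2 dx = 4·(2π^3/3); ∫ 2·2·(7)·x dx = 0 (odd integrand); ∫ 7^2 dx = 49·2π.
So (1/(2π)) ∫_{-π}^{π} (2x + 7)^2 dx = 4π^2/3 + 49 = 4π^2/3 + 49.
Parseval ⇒ Σ |c_n|^2 = 4π^2/3 + 49.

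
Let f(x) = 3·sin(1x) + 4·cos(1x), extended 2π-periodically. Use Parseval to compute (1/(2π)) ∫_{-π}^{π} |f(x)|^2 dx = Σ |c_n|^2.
Σ |c_n|^2 = 25/2

Expand |f|^2 and use orthogonality of {sin(nx), cos(mx)} on [-π, π]:
  ∫_{-π}^{π} sin(nx)^2 dx = π, ∫ cos(mx)^2 dx = π, and cross terms integrate to 0.
So ∫_{-π}^{π} f(x)^2 dx = 3^2 · π + 4^2 · π = (9 + 16)π.
Divide by 2π: (9 + 16)/2 = 25/2.
By Parseval, this equals Σ |c_n|^2.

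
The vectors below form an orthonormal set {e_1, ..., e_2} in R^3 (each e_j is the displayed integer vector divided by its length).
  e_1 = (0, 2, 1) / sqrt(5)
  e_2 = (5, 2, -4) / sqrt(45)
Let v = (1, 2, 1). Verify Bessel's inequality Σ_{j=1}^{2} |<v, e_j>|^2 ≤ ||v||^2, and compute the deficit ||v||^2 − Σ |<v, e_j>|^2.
Σ |<v, e_j>|^2 = 50/9; ||v||^2 = 6; deficit = 4/9

Write each e_j = u_j / sqrt(<u_j, u_j>) where u_j is the displayed integer vector. Then <v, e_j> = <v, u_j> / sqrt(<u_j, u_j>), so |<v, e_j>|^2 = <v, u_j>^2 / <u_j, u_j>.
Coefficients: <v, e_1> = 5/sqrt(5), <v, e_2> = 5/sqrt(45).
Square and sum: Σ |<v, e_j>|^2 = 50/9.
Compute ||v||^2 = v·v = 6.
Deficit = 6 − 50/9 = 4/9 ≥ 0, confirming Bessel's inequality. (The deficit equals ||v − Σ <v,e_j> e_j||^2, the squared distance from v to span{e_j}.)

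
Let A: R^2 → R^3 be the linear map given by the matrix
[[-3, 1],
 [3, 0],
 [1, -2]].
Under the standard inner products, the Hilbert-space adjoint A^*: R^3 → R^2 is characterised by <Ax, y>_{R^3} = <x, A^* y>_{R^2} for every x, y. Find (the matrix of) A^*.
A^* = A^T =
[[-3, 3, 1],
 [1, 0, -2]]

For real matrices with standard dot products, the defining identity <Ax, y> = <x, A^* y> gives (Ax)^T y = x^T (A^*) y, i.e. x^T A^T y = x^T (A^*) y. Since this holds for all x, y, we must have A^* = A^T. Therefore
A^* =
[[-3, 3, 1],
 [1, 0, -2]].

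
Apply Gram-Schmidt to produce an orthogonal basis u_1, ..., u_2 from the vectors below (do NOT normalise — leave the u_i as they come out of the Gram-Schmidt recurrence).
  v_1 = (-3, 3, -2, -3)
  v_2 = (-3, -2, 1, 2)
Orthogonal basis:
  u_1 = (-3, 3, -2, -3)
  u_2 = (-108/31, -47/31, 21/31, 47/31)

Apply the Gram-Schmidt recurrence
  u_1 = v_1
  u_i = v_i − Σ_{j<i} ((v_i · u_j) / (u_j · u_j)) · u_j.

Step by step this gives:
  u_1 = (-3, 3, -2, -3)
  u_2 = (-108/31, -47/31, 21/31, 47/31)

Orthogonality check:
  u_2 · u_1 = 0 (should be 0)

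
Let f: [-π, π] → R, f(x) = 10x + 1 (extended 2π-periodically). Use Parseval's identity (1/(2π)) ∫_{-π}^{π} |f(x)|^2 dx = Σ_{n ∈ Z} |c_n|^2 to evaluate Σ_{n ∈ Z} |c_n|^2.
Σ |c_n|^2 = 100π^2/3 + 1

Expand and integrate term by term over [-π, π]:
  ∫ (10x)^2 dx = 100·(2π^3/3); ∫ 2·10·(1)·x dx = 0 (odd integrand); ∫ 1^2 dx = 1·2π.
So (1/(2π)) ∫_{-π}^{π} (10x + 1)^2 dx = 100π^2/3 + 1 = 100π^2/3 + 1.
Parseval ⇒ Σ |c_n|^2 = 100π^2/3 + 1.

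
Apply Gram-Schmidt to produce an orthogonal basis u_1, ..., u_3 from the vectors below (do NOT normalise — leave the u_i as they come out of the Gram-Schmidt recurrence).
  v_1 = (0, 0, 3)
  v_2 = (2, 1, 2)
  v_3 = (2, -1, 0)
Orthogonal basis:
  u_1 = (0, 0, 3)
  u_2 = (2, 1, 0)
  u_3 = (4/5, -8/5, 0)

Apply the Gram-Schmidt recurrence
  u_1 = v_1
  u_i = v_i − Σ_{j<i} ((v_i · u_j) / (u_j · u_j)) · u_j.

Step by step this gives:
  u_1 = (0, 0, 3)
  u_2 = (2, 1, 0)
  u_3 = (4/5, -8/5, 0)

Orthogonality check:
  u_2 · u_1 = 0 (should be 0)
  u_3 · u_1 = 0 (should be 0)
  u_3 · u_2 = 0 (should be 0)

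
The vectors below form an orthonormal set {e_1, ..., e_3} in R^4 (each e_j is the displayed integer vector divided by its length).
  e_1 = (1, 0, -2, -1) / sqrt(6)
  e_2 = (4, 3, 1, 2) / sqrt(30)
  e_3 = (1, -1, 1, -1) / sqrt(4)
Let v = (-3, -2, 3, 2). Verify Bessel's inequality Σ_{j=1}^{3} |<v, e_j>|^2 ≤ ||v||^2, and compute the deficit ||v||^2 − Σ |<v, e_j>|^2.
Σ |<v, e_j>|^2 = 121/5; ||v||^2 = 26; deficit = 9/5

Write each e_j = u_j / sqrt(<u_j, u_j>) where u_j is the displayed integer vector. Then <v, e_j> = <v, u_j> / sqrt(<u_j, u_j>), so |<v, e_j>|^2 = <v, u_j>^2 / <u_j, u_j>.
Coefficients: <v, e_1> = -11/sqrt(6), <v, e_2> = -11/sqrt(30), <v, e_3> = 0/sqrt(4).
Square and sum: Σ |<v, e_j>|^2 = 121/5.
Compute ||v||^2 = v·v = 26.
Deficit = 26 − 121/5 = 9/5 ≥ 0, confirming Bessel's inequality. (The deficit equals ||v − Σ <v,e_j> e_j||^2, the squared distance from v to span{e_j}.)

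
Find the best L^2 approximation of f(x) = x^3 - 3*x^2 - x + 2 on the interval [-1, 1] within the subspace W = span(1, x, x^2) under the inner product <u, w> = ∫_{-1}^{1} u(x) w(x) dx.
g(x) = -3*x^2 - 2*x/5 + 2

The best approximation g ∈ W is the orthogonal projection of f onto W. Writing g = a_0 + a_1 x + a_2 x^2, the coefficients solve the normal equations G · a = b where
  G_{ij} = <φ_i, φ_j> and b_i = <f, φ_i>, with φ_0 = 1, φ_1 = x, φ_2 = x^2.
G =
  [2, 0, 2/3]
  [0, 2/3, 0]
  [2/3, 0, 2/5],
b = (2, -4/15, 2/15).
Solving gives a_0 = 2, a_1 = -2/5, a_2 = -3, so
  g(x) = -3*x^2 - 2*x/5 + 2.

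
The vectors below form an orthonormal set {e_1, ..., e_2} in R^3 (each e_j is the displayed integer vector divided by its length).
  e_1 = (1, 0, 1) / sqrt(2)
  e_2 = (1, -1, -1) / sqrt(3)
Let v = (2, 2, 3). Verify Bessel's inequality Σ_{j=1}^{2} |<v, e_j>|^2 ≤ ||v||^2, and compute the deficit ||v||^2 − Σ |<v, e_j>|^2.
Σ |<v, e_j>|^2 = 31/2; ||v||^2 = 17; deficit = 3/2

Write each e_j = u_j / sqrt(<u_j, u_j>) where u_j is the displayed integer vector. Then <v, e_j> = <v, u_j> / sqrt(<u_j, u_j>), so |<v, e_j>|^2 = <v, u_j>^2 / <u_j, u_j>.
Coefficients: <v, e_1> = 5/sqrt(2), <v, e_2> = -3/sqrt(3).
Square and sum: Σ |<v, e_j>|^2 = 31/2.
Compute ||v||^2 = v·v = 17.
Deficit = 17 − 31/2 = 3/2 ≥ 0, confirming Bessel's inequality. (The deficit equals ||v − Σ <v,e_j> e_j||^2, the squared distance from v to span{e_j}.)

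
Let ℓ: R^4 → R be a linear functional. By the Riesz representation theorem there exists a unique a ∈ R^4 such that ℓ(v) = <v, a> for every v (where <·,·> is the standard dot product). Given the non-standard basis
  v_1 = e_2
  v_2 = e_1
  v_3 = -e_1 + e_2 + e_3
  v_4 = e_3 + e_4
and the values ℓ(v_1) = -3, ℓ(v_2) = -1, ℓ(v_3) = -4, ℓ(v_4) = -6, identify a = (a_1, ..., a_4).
a = (-1, -3, -2, -4)

Write a = (a_1, ..., a_4) in the standard basis. For each basis vector v_i, ℓ(v_i) = <v_i, a> is a linear equation in the a_j's. Collect the n equations into a matrix system V a = ℓ, where row i of V is v_i (expressed in the standard basis). Since V is invertible (lower-triangular with 1s on the diagonal, up to permutation), solve by back-substitution:
  V =
[[0, 1, 0, 0],
 [1, 0, 0, 0],
 [-1, 1, 1, 0],
 [0, 0, 1, 1]]
  V a = (-3, -1, -4, -6)
Solving gives a = (-1, -3, -2, -4).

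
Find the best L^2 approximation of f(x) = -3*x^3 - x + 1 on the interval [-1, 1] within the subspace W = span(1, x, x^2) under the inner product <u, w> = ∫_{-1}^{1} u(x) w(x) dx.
g(x) = 1 - 14*x/5

The best approximation g ∈ W is the orthogonal projection of f onto W. Writing g = a_0 + a_1 x + a_2 x^2, the coefficients solve the normal equations G · a = b where
  G_{ij} = <φ_i, φ_j> and b_i = <f, φ_i>, with φ_0 = 1, φ_1 = x, φ_2 = x^2.
G =
  [2, 0, 2/3]
  [0, 2/3, 0]
  [2/3, 0, 2/5],
b = (2, -28/15, 2/3).
Solving gives a_0 = 1, a_1 = -14/5, a_2 = 0, so
  g(x) = 1 - 14*x/5.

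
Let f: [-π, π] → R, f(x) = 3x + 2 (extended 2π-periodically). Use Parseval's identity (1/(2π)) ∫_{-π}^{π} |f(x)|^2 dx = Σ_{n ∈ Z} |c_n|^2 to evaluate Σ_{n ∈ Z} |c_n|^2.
Σ |c_n|^2 = 3π^2 + 4

Expand and integrate term by term over [-π, π]:
  ∫ (3x)^2 dx = 9·(2π^3/3); ∫ 2·3·(2)·x dx = 0 (odd integrand); ∫ 2^2 dx = 4·2π.
So (1/(2π)) ∫_{-π}^{π} (3x + 2)^2 dx = 9π^2/3 + 4 = 3π^2 + 4.
Parseval ⇒ Σ |c_n|^2 = 3π^2 + 4.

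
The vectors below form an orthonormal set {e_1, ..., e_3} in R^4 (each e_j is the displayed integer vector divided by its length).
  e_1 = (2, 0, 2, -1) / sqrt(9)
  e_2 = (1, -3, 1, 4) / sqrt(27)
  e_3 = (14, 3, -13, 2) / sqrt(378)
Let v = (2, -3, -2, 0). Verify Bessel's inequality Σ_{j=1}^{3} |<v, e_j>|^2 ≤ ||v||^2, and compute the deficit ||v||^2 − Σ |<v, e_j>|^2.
Σ |<v, e_j>|^2 = 117/14; ||v||^2 = 17; deficit = 121/14

Write each e_j = u_j / sqrt(<u_j, u_j>) where u_j is the displayed integer vector. Then <v, e_j> = <v, u_j> / sqrt(<u_j, u_j>), so |<v, e_j>|^2 = <v, u_j>^2 / <u_j, u_j>.
Coefficients: <v, e_1> = 0/sqrt(9), <v, e_2> = 9/sqrt(27), <v, e_3> = 45/sqrt(378).
Square and sum: Σ |<v, e_j>|^2 = 117/14.
Compute ||v||^2 = v·v = 17.
Deficit = 17 − 117/14 = 121/14 ≥ 0, confirming Bessel's inequality. (The deficit equals ||v − Σ <v,e_j> e_j||^2, the squared distance from v to span{e_j}.)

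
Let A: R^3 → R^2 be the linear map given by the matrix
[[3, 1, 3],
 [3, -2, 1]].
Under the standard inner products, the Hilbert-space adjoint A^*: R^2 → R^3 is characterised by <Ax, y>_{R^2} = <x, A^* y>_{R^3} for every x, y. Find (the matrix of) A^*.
A^* = A^T =
[[3, 3],
 [1, -2],
 [3, 1]]

For real matrices with standard dot products, the defining identity <Ax, y> = <x, A^* y> gives (Ax)^T y = x^T (A^*) y, i.e. x^T A^T y = x^T (A^*) y. Since this holds for all x, y, we must have A^* = A^T. Therefore
A^* =
[[3, 3],
 [1, -2],
 [3, 1]].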